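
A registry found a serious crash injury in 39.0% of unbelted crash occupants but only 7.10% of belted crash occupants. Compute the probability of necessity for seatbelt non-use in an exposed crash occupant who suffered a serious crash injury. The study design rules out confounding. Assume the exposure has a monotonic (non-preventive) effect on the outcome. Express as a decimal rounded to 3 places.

PN ≈ 0.818

p₁ = 0.39, p₀ = 0.071.
Under exogeneity and monotonicity, PN = (p₁ − p₀) / p₁.
PN = (0.39 − 0.071) / 0.39 = 0.319 / 0.39 ≈ 0.8179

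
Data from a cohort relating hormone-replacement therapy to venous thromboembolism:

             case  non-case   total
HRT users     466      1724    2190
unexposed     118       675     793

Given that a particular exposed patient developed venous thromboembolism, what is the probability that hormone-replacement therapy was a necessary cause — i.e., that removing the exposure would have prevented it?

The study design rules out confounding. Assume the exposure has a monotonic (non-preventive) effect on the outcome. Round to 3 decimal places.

p₁ = P(outcome | exposed) = 466/2190 = 0.21279
p₀ = P(outcome | unexposed) = 118/793 = 0.1488
Under exogeneity and monotonicity, PN = (p₁ − p₀) / p₁.
PN = (0.21279 − 0.1488) / 0.21279 = 0.063983 / 0.21279 ≈ 0.3007

PN ≈ 0.301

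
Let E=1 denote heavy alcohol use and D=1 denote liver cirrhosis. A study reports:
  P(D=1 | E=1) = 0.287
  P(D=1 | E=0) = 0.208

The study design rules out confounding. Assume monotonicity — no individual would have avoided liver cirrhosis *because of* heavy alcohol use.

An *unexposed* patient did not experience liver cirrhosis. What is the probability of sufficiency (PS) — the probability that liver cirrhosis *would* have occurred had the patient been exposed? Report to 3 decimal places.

Let p₁ = 0.287, p₀ = 0.208.
Under exogeneity and monotonicity, PS = (p₁ − p₀) / (1 − p₀).
PS = (0.287 − 0.208) / (1 − 0.208) = 0.079 / 0.792 ≈ 0.0997

PS ≈ 0.100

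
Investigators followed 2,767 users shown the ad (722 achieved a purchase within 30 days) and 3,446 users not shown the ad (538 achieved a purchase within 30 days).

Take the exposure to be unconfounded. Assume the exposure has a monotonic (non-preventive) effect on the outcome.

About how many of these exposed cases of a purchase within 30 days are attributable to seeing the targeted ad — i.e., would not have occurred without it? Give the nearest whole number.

about 290 cases

p₁ = P(outcome | exposed) = 722/2767 = 0.26093
p₀ = P(outcome | unexposed) = 538/3446 = 0.15612
PN = (p₁ − p₀)/p₁ = (0.26093 − 0.15612) / 0.26093 ≈ 0.40167.
Attributable cases ≈ PN × (exposed cases) = 0.40167 × 722 ≈ 290.01.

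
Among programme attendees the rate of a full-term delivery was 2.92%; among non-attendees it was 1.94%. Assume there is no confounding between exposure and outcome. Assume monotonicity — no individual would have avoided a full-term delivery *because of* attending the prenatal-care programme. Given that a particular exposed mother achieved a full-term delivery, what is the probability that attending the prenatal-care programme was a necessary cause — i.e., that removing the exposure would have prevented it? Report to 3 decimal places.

PN ≈ 0.336

p₁ = 0.0292, p₀ = 0.0194.
Under exogeneity and monotonicity, PN = (p₁ − p₀) / p₁.
PN = (0.0292 − 0.0194) / 0.0292 = 0.0098 / 0.0292 ≈ 0.3356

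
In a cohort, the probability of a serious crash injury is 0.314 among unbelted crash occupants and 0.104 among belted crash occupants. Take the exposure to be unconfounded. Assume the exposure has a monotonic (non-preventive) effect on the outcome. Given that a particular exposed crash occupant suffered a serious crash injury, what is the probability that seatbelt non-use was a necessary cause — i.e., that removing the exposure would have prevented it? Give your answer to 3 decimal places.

Let p₁ = 0.314, p₀ = 0.104.
Under exogeneity and monotonicity, PN = (p₁ − p₀) / p₁.
PN = (0.314 − 0.104) / 0.314 = 0.21 / 0.314 ≈ 0.6688

PN ≈ 0.669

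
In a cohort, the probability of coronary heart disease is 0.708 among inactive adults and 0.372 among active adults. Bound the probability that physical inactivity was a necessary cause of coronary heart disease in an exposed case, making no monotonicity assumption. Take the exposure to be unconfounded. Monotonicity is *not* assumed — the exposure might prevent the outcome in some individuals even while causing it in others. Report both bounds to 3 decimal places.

Let p₁ = 0.708, p₀ = 0.372.
Under exogeneity alone the bounds on PN are max{0,(p₁−p₀)/p₁} ≤ PN ≤ min{1,(1−p₀)/p₁}.
  lower = (p₁ − p₀)/p₁ = 0.336 / 0.708 ≈ 0.4746
  upper = min{1, (1 − p₀)/p₁} = 0.628 / 0.708 ≈ 0.8870

0.475 ≤ PN ≤ 0.887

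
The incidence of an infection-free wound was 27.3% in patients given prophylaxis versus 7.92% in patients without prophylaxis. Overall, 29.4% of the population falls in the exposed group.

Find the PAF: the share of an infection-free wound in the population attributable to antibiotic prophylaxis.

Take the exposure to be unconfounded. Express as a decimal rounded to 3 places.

PAF ≈ 0.418

p₁ = 0.273, p₀ = 0.0792.
Overall risk P(Y=1) = π·p₁ + (1−π)·p₀ = 0.294×0.273 + 0.706×0.0792 = 0.13618.
Under exogeneity, PAF = [P(Y=1) − p₀] / P(Y=1).
PAF = (0.13618 − 0.0792) / 0.13618 ≈ 0.4184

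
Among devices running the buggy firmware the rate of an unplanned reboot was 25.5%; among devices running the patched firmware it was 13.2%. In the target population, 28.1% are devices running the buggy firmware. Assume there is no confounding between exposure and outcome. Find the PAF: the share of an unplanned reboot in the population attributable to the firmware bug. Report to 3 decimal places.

PAF ≈ 0.208

p₁ = 0.255, p₀ = 0.132.
Overall risk P(Y=1) = π·p₁ + (1−π)·p₀ = 0.281×0.255 + 0.719×0.132 = 0.16656.
Under exogeneity, PAF = [P(Y=1) − p₀] / P(Y=1).
PAF = (0.16656 − 0.132) / 0.16656 ≈ 0.2075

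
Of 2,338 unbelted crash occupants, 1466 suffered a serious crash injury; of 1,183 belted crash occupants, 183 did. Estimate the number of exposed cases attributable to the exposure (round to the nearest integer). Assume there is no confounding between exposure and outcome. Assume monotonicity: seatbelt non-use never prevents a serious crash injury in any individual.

p₁ = P(outcome | exposed) = 1466/2338 = 0.62703
p₀ = P(outcome | unexposed) = 183/1183 = 0.15469
PN = (p₁ − p₀)/p₁ = (0.62703 − 0.15469) / 0.62703 ≈ 0.75330.
Attributable cases ≈ PN × (exposed cases) = 0.75330 × 1466 ≈ 1104.33.

about 1104 cases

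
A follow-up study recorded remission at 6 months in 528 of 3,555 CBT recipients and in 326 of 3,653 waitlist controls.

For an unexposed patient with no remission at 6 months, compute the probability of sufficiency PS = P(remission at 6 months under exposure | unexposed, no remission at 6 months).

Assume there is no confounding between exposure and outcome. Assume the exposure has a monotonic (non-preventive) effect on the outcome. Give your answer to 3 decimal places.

PS ≈ 0.065

p₁ = P(outcome | exposed) = 528/3555 = 0.14852
p₀ = P(outcome | unexposed) = 326/3653 = 0.089242
Under exogeneity and monotonicity, PS = (p₁ − p₀) / (1 − p₀).
PS = (0.14852 − 0.089242) / (1 − 0.089242) = 0.059281 / 0.91076 ≈ 0.0651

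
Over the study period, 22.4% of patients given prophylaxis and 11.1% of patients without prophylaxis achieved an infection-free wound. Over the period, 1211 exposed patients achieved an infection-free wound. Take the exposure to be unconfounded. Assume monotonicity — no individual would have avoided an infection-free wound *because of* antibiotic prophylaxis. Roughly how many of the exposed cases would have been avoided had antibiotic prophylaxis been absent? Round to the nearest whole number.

about 611 cases

p₁ = 0.224, p₀ = 0.111.
PN = (p₁ − p₀)/p₁ = (0.224 − 0.111) / 0.224 ≈ 0.50446.
Attributable cases ≈ PN × (exposed cases) = 0.50446 × 1211 ≈ 610.91.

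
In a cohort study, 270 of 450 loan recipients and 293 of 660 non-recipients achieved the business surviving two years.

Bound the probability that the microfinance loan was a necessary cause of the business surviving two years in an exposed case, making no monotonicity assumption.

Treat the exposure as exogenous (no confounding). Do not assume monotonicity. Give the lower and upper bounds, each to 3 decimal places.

p₁ = P(outcome | exposed) = 270/450 = 0.6
p₀ = P(outcome | unexposed) = 293/660 = 0.44394
Under exogeneity alone the bounds on PN are max{0,(p₁−p₀)/p₁} ≤ PN ≤ min{1,(1−p₀)/p₁}.
  lower = (p₁ − p₀)/p₁ = 0.15606 / 0.6 ≈ 0.2601
  upper = min{1, (1 − p₀)/p₁} = 0.55606 / 0.6 ≈ 0.9268

0.260 ≤ PN ≤ 0.927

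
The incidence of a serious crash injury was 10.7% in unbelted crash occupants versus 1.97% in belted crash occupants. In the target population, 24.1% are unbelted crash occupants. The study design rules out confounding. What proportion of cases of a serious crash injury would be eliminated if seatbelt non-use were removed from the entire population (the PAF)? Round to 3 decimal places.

p₁ = 0.107, p₀ = 0.0197.
Overall risk P(Y=1) = π·p₁ + (1−π)·p₀ = 0.241×0.107 + 0.759×0.0197 = 0.040739.
Under exogeneity, PAF = [P(Y=1) − p₀] / P(Y=1).
PAF = (0.040739 − 0.0197) / 0.040739 ≈ 0.5164

PAF ≈ 0.516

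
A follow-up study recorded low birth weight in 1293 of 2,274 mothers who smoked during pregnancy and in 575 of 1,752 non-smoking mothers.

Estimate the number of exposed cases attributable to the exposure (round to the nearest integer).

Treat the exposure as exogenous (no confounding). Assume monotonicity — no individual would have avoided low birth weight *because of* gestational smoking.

about 547 cases

p₁ = P(outcome | exposed) = 1293/2274 = 0.5686
p₀ = P(outcome | unexposed) = 575/1752 = 0.3282
PN = (p₁ − p₀)/p₁ = (0.5686 − 0.3282) / 0.5686 ≈ 0.42280.
Attributable cases ≈ PN × (exposed cases) = 0.42280 × 1293 ≈ 546.68.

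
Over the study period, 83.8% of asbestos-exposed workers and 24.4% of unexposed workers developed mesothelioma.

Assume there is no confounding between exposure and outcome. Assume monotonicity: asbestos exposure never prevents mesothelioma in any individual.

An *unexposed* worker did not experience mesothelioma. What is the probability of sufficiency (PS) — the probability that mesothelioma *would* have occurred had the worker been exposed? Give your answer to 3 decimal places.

PS ≈ 0.786

p₁ = 0.838, p₀ = 0.244.
Under exogeneity and monotonicity, PS = (p₁ − p₀) / (1 − p₀).
PS = (0.838 − 0.244) / (1 − 0.244) = 0.594 / 0.756 ≈ 0.7857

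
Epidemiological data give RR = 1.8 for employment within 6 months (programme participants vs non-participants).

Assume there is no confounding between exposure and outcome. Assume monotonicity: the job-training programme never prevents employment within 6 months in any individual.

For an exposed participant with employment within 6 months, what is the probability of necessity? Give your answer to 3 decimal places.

PN ≈ 0.444

Under exogeneity and monotonicity, PN = (RR − 1) / RR = 1 − 1/RR.
PN = (1.8 − 1) / 1.8 = 0.8 / 1.8 ≈ 0.4444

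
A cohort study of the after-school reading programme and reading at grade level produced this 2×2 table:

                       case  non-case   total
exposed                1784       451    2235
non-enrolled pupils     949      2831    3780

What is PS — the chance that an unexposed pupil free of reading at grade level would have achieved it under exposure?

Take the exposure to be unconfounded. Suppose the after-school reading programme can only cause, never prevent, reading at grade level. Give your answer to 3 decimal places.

p₁ = P(outcome | exposed) = 1784/2235 = 0.79821
p₀ = P(outcome | unexposed) = 949/3780 = 0.25106
Under exogeneity and monotonicity, PS = (p₁ − p₀) / (1 − p₀).
PS = (0.79821 − 0.25106) / (1 − 0.25106) = 0.54715 / 0.74894 ≈ 0.7306

PS ≈ 0.731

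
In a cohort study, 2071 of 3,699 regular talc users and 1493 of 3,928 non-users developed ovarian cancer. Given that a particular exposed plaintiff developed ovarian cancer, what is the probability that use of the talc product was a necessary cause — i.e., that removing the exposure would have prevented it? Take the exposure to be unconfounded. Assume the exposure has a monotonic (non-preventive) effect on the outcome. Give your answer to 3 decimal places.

p₁ = P(outcome | exposed) = 2071/3699 = 0.55988
p₀ = P(outcome | unexposed) = 1493/3928 = 0.38009
Under exogeneity and monotonicity, PN = (p₁ − p₀) / p₁.
PN = (0.55988 − 0.38009) / 0.55988 = 0.17979 / 0.55988 ≈ 0.3211

PN ≈ 0.321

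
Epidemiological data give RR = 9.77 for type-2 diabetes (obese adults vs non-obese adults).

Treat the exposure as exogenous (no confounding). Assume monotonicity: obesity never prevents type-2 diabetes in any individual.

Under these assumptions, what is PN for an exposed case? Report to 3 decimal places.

PN ≈ 0.898

Under exogeneity and monotonicity, PN = (RR − 1) / RR = 1 − 1/RR.
PN = (9.77 − 1) / 9.77 = 8.77 / 9.77 ≈ 0.8976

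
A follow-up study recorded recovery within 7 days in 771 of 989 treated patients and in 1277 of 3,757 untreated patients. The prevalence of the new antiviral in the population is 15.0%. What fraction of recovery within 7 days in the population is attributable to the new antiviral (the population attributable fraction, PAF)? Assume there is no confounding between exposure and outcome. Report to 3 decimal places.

PAF ≈ 0.163

p₁ = P(outcome | exposed) = 771/989 = 0.77958
p₀ = P(outcome | unexposed) = 1277/3757 = 0.3399
Overall risk P(Y=1) = π·p₁ + (1−π)·p₀ = 0.15×0.77958 + 0.85×0.3399 = 0.40585.
Under exogeneity, PAF = [P(Y=1) − p₀] / P(Y=1).
PAF = (0.40585 − 0.3399) / 0.40585 ≈ 0.1625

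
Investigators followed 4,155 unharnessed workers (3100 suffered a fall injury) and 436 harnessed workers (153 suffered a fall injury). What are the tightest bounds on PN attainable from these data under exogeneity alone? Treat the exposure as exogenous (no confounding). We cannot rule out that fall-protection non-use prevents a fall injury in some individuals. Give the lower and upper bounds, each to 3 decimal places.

p₁ = P(outcome | exposed) = 3100/4155 = 0.74609
p₀ = P(outcome | unexposed) = 153/436 = 0.35092
Under exogeneity alone the bounds on PN are max{0,(p₁−p₀)/p₁} ≤ PN ≤ min{1,(1−p₀)/p₁}.
  lower = (p₁ − p₀)/p₁ = 0.39517 / 0.74609 ≈ 0.5297
  upper = min{1, (1 − p₀)/p₁} = 0.64908 / 0.74609 ≈ 0.8700

0.530 ≤ PN ≤ 0.870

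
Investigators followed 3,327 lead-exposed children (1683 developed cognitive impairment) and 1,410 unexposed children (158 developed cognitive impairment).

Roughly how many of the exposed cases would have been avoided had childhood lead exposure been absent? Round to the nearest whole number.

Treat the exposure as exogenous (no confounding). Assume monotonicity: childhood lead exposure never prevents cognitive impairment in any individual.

p₁ = P(outcome | exposed) = 1683/3327 = 0.50586
p₀ = P(outcome | unexposed) = 158/1410 = 0.11206
PN = (p₁ − p₀)/p₁ = (0.50586 − 0.11206) / 0.50586 ≈ 0.77848.
Attributable cases ≈ PN × (exposed cases) = 0.77848 × 1683 ≈ 1310.19.

about 1310 cases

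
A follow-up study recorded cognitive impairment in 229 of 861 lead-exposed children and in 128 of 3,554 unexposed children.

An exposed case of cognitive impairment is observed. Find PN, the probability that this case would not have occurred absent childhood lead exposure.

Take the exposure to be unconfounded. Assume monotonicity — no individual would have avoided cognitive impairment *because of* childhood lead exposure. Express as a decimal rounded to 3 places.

PN ≈ 0.865

p₁ = P(outcome | exposed) = 229/861 = 0.26597
p₀ = P(outcome | unexposed) = 128/3554 = 0.036016
Under exogeneity and monotonicity, PN = (p₁ − p₀) / p₁.
PN = (0.26597 − 0.036016) / 0.26597 = 0.22995 / 0.26597 ≈ 0.8646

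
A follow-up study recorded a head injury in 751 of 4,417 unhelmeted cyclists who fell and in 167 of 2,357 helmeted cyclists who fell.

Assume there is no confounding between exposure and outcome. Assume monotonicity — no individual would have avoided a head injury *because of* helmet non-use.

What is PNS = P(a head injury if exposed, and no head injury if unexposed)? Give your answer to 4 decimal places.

PNS ≈ 0.0992

p₁ = P(outcome | exposed) = 751/4417 = 0.17002
p₀ = P(outcome | unexposed) = 167/2357 = 0.070853
Under exogeneity and monotonicity, PNS = p₁ − p₀.
PNS = 0.17002 − 0.070853 = 0.099172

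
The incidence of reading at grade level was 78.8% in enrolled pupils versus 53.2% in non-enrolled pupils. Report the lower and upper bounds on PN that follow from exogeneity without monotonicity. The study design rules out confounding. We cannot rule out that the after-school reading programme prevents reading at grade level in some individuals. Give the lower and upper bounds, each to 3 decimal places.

0.325 ≤ PN ≤ 0.594

p₁ = 0.788, p₀ = 0.532.
Under exogeneity alone the bounds on PN are max{0,(p₁−p₀)/p₁} ≤ PN ≤ min{1,(1−p₀)/p₁}.
  lower = (p₁ − p₀)/p₁ = 0.256 / 0.788 ≈ 0.3249
  upper = min{1, (1 − p₀)/p₁} = 0.468 / 0.788 ≈ 0.5939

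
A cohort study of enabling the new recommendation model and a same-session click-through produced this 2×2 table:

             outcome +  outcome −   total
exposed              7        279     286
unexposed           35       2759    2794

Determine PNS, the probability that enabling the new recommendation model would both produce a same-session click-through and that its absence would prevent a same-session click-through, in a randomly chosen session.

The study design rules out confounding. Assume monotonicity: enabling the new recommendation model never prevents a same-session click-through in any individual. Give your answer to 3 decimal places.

PNS ≈ 0.012

p₁ = P(outcome | exposed) = 7/286 = 0.024476
p₀ = P(outcome | unexposed) = 35/2794 = 0.012527
Under exogeneity and monotonicity, PNS = p₁ − p₀.
PNS = 0.024476 − 0.012527 = 0.011949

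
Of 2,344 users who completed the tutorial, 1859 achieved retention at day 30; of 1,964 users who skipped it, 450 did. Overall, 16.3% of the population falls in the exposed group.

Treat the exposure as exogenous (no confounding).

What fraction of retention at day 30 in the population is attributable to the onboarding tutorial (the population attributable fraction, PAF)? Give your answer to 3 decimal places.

PAF ≈ 0.286

p₁ = P(outcome | exposed) = 1859/2344 = 0.79309
p₀ = P(outcome | unexposed) = 450/1964 = 0.22912
Overall risk P(Y=1) = π·p₁ + (1−π)·p₀ = 0.163×0.79309 + 0.837×0.22912 = 0.32105.
Under exogeneity, PAF = [P(Y=1) − p₀] / P(Y=1).
PAF = (0.32105 − 0.22912) / 0.32105 ≈ 0.2863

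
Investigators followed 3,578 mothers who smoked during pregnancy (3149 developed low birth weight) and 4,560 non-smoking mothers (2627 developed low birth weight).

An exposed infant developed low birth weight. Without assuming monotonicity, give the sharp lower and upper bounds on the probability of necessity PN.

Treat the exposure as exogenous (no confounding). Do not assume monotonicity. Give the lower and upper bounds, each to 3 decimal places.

0.345 ≤ PN ≤ 0.482

p₁ = P(outcome | exposed) = 3149/3578 = 0.8801
p₀ = P(outcome | unexposed) = 2627/4560 = 0.5761
Under exogeneity alone the bounds on PN are max{0,(p₁−p₀)/p₁} ≤ PN ≤ min{1,(1−p₀)/p₁}.
  lower = (p₁ − p₀)/p₁ = 0.304 / 0.8801 ≈ 0.3454
  upper = min{1, (1 − p₀)/p₁} = 0.4239 / 0.8801 ≈ 0.4817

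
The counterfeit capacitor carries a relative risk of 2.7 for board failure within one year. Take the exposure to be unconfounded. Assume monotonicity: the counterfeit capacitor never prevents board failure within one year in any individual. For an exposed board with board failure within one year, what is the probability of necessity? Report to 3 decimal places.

Under exogeneity and monotonicity, PN = (RR − 1) / RR = 1 − 1/RR.
PN = (2.7 − 1) / 2.7 = 1.7 / 2.7 ≈ 0.6296

PN ≈ 0.630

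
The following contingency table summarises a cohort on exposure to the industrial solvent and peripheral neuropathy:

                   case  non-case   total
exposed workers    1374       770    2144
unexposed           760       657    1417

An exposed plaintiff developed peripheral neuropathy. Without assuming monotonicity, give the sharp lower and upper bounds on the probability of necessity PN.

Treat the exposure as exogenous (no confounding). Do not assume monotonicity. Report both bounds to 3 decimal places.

0.163 ≤ PN ≤ 0.723

p₁ = P(outcome | exposed) = 1374/2144 = 0.64086
p₀ = P(outcome | unexposed) = 760/1417 = 0.53634
Under exogeneity alone the bounds on PN are max{0,(p₁−p₀)/p₁} ≤ PN ≤ min{1,(1−p₀)/p₁}.
  lower = (p₁ − p₀)/p₁ = 0.10451 / 0.64086 ≈ 0.1631
  upper = min{1, (1 − p₀)/p₁} = 0.46366 / 0.64086 ≈ 0.7235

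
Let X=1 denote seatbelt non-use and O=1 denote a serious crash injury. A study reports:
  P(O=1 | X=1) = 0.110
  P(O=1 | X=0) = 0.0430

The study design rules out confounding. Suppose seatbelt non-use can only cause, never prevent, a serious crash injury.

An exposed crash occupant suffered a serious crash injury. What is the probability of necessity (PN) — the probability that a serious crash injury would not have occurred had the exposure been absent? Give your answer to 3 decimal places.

PN ≈ 0.609

Let p₁ = 0.11, p₀ = 0.043.
Under exogeneity and monotonicity, PN = (p₁ − p₀) / p₁.
PN = (0.11 − 0.043) / 0.11 = 0.067 / 0.11 ≈ 0.6091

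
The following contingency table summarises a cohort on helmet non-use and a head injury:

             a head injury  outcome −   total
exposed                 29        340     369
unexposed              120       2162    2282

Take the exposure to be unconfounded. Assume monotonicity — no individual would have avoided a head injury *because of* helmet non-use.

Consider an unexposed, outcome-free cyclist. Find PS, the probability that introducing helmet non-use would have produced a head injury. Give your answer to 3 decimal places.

PS ≈ 0.027

p₁ = P(outcome | exposed) = 29/369 = 0.078591
p₀ = P(outcome | unexposed) = 120/2282 = 0.052585
Under exogeneity and monotonicity, PS = (p₁ − p₀)/(1 − p₀).
PS = (0.078591 − 0.052585) / 0.94741 ≈ 0.0274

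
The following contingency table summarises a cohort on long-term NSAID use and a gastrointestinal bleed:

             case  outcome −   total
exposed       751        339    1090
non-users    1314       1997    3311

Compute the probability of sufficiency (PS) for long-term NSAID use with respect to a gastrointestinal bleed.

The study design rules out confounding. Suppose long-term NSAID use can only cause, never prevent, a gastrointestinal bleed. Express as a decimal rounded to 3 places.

PS ≈ 0.484

p₁ = P(outcome | exposed) = 751/1090 = 0.68899
p₀ = P(outcome | unexposed) = 1314/3311 = 0.39686
Under exogeneity and monotonicity, PS = (p₁ − p₀)/(1 − p₀).
PS = (0.68899 − 0.39686) / 0.60314 ≈ 0.4844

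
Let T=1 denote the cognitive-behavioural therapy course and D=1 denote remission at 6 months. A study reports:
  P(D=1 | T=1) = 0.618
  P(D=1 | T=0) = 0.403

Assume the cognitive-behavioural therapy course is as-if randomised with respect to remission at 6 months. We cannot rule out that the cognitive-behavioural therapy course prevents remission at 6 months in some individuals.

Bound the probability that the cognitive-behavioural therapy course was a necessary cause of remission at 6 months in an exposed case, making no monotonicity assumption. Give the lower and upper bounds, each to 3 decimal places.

0.348 ≤ PN ≤ 0.966

Let p₁ = 0.618, p₀ = 0.403.
Under exogeneity alone the bounds on PN are max{0,(p₁−p₀)/p₁} ≤ PN ≤ min{1,(1−p₀)/p₁}.
  lower = (p₁ − p₀)/p₁ = 0.215 / 0.618 ≈ 0.3479
  upper = min{1, (1 − p₀)/p₁} = 0.597 / 0.618 ≈ 0.9660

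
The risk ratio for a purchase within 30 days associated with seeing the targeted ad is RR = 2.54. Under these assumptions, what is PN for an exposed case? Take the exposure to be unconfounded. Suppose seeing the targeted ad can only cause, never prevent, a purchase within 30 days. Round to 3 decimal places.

Under exogeneity and monotonicity, PN = (RR − 1) / RR = 1 − 1/RR.
PN = (2.54 − 1) / 2.54 = 1.54 / 2.54 ≈ 0.6063

PN ≈ 0.606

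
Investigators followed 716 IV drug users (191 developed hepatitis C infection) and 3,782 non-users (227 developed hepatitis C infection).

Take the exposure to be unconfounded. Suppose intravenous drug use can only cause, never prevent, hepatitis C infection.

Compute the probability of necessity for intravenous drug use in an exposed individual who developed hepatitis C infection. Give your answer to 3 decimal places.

PN ≈ 0.775

p₁ = P(outcome | exposed) = 191/716 = 0.26676
p₀ = P(outcome | unexposed) = 227/3782 = 0.060021
Under exogeneity and monotonicity, PN = (p₁ − p₀) / p₁.
PN = (0.26676 − 0.060021) / 0.26676 = 0.20674 / 0.26676 ≈ 0.7750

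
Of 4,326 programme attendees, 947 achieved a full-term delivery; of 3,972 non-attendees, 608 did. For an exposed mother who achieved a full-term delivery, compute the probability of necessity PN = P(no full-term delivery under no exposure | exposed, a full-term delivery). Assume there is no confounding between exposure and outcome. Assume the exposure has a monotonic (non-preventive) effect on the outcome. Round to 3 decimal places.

PN ≈ 0.301

p₁ = P(outcome | exposed) = 947/4326 = 0.21891
p₀ = P(outcome | unexposed) = 608/3972 = 0.15307
Under exogeneity and monotonicity, PN = (p₁ − p₀) / p₁.
PN = (0.21891 − 0.15307) / 0.21891 = 0.065837 / 0.21891 ≈ 0.3008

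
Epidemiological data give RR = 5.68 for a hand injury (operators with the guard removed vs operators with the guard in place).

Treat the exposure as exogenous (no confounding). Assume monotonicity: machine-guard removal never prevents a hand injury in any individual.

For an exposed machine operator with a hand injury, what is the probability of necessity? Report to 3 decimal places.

Under exogeneity and monotonicity, PN = (RR − 1) / RR = 1 − 1/RR.
PN = (5.68 − 1) / 5.68 = 4.68 / 5.68 ≈ 0.8239

PN ≈ 0.824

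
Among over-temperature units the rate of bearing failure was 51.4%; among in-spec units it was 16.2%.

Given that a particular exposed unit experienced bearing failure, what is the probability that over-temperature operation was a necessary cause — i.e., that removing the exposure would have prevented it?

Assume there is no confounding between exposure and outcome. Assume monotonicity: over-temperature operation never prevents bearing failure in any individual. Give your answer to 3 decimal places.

PN ≈ 0.685

p₁ = 0.514, p₀ = 0.162.
Under exogeneity and monotonicity, PN = (p₁ − p₀) / p₁.
PN = (0.514 − 0.162) / 0.514 = 0.352 / 0.514 ≈ 0.6848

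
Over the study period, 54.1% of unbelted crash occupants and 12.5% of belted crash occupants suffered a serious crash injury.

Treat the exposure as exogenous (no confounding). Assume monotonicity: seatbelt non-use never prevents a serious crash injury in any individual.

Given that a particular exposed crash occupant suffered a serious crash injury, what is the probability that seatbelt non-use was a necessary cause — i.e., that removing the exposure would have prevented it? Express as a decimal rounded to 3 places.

PN ≈ 0.769

p₁ = 0.541, p₀ = 0.125.
Under exogeneity and monotonicity, PN = (p₁ − p₀) / p₁.
PN = (0.541 − 0.125) / 0.541 = 0.416 / 0.541 ≈ 0.7689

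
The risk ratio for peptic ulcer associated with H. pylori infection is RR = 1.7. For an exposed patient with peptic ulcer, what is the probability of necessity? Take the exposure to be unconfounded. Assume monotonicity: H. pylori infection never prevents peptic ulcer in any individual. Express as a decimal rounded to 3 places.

PN ≈ 0.412

Under exogeneity and monotonicity, PN = (RR − 1) / RR = 1 − 1/RR.
PN = (1.7 − 1) / 1.7 = 0.7 / 1.7 ≈ 0.4118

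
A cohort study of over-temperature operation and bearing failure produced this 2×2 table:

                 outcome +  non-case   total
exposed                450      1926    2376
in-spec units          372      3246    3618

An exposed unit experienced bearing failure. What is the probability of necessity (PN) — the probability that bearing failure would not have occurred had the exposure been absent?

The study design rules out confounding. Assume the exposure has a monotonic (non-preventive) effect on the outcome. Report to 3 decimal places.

PN ≈ 0.457

p₁ = P(outcome | exposed) = 450/2376 = 0.18939
p₀ = P(outcome | unexposed) = 372/3618 = 0.10282
Under exogeneity and monotonicity, PN = (p₁ − p₀) / p₁.
PN = (0.18939 − 0.10282) / 0.18939 = 0.086575 / 0.18939 ≈ 0.4571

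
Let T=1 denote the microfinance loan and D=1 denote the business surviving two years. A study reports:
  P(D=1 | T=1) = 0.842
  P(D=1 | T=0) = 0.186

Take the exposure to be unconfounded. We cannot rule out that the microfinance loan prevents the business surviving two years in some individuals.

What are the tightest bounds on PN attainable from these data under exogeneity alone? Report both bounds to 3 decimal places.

Let p₁ = 0.842, p₀ = 0.186.
Under exogeneity alone the bounds on PN are max{0,(p₁−p₀)/p₁} ≤ PN ≤ min{1,(1−p₀)/p₁}.
  lower = (p₁ − p₀)/p₁ = 0.656 / 0.842 ≈ 0.7791
  upper = min{1, (1 − p₀)/p₁} = 0.814 / 0.842 ≈ 0.9667

0.779 ≤ PN ≤ 0.967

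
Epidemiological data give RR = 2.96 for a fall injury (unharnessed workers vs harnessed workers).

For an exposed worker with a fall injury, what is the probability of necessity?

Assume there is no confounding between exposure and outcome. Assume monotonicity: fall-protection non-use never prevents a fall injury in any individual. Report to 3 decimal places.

PN ≈ 0.662

Under exogeneity and monotonicity, PN = (RR − 1) / RR = 1 − 1/RR.
PN = (2.96 − 1) / 2.96 = 1.96 / 2.96 ≈ 0.6622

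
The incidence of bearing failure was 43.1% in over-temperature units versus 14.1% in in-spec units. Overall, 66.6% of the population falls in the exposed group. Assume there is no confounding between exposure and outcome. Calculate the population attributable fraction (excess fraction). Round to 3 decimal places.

p₁ = 0.431, p₀ = 0.141.
Overall risk P(Y=1) = π·p₁ + (1−π)·p₀ = 0.666×0.431 + 0.334×0.141 = 0.33414.
Under exogeneity, PAF = [P(Y=1) − p₀] / P(Y=1).
PAF = (0.33414 − 0.141) / 0.33414 ≈ 0.5780

PAF ≈ 0.578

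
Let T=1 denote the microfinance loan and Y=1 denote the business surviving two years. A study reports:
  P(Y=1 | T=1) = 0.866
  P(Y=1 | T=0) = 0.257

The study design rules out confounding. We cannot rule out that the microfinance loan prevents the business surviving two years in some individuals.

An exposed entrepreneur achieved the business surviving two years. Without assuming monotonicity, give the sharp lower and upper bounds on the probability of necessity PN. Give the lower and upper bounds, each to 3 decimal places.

Let p₁ = 0.866, p₀ = 0.257.
Under exogeneity alone the bounds on PN are max{0,(p₁−p₀)/p₁} ≤ PN ≤ min{1,(1−p₀)/p₁}.
  lower = (p₁ − p₀)/p₁ = 0.609 / 0.866 ≈ 0.7032
  upper = min{1, (1 − p₀)/p₁} = 0.743 / 0.866 ≈ 0.8580

0.703 ≤ PN ≤ 0.858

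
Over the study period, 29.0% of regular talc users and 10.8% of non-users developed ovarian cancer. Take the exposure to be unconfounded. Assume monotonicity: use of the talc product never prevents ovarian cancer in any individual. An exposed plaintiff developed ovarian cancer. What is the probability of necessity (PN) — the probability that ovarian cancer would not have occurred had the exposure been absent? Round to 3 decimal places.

p₁ = 0.29, p₀ = 0.108.
Under exogeneity and monotonicity, PN = (p₁ − p₀) / p₁.
PN = (0.29 − 0.108) / 0.29 = 0.182 / 0.29 ≈ 0.6276

PN ≈ 0.628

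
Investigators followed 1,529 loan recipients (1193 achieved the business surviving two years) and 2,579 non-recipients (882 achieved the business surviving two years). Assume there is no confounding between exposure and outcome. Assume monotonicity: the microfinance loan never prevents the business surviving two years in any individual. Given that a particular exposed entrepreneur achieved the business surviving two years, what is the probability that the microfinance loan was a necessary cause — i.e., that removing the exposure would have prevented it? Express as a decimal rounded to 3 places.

p₁ = P(outcome | exposed) = 1193/1529 = 0.78025
p₀ = P(outcome | unexposed) = 882/2579 = 0.34199
Under exogeneity and monotonicity, PN = (p₁ − p₀) / p₁.
PN = (0.78025 − 0.34199) / 0.78025 = 0.43826 / 0.78025 ≈ 0.5617

PN ≈ 0.562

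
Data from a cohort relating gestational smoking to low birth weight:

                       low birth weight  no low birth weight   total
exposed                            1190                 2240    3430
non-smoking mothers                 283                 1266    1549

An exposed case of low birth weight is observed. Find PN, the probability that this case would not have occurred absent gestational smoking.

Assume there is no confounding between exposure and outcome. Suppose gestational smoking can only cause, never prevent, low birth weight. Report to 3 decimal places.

p₁ = P(outcome | exposed) = 1190/3430 = 0.34694
p₀ = P(outcome | unexposed) = 283/1549 = 0.1827
Under exogeneity and monotonicity, PN = (p₁ − p₀)/p₁.
PN = (0.34694 − 0.1827) / 0.34694 ≈ 0.4734

PN ≈ 0.473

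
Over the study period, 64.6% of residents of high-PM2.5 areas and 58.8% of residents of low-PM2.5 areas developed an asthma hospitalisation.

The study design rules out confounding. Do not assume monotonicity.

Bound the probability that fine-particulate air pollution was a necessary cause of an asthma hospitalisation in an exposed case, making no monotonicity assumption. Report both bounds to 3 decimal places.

p₁ = 0.646, p₀ = 0.588.
Under exogeneity alone the bounds on PN are max{0,(p₁−p₀)/p₁} ≤ PN ≤ min{1,(1−p₀)/p₁}.
  lower = (p₁ − p₀)/p₁ = 0.058 / 0.646 ≈ 0.0898
  upper = min{1, (1 − p₀)/p₁} = 0.412 / 0.646 ≈ 0.6378

0.090 ≤ PN ≤ 0.638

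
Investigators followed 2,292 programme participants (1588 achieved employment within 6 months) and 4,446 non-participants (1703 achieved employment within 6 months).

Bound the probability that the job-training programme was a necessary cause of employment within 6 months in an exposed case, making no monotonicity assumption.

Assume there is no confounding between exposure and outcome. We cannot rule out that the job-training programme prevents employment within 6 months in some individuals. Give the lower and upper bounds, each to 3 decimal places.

0.447 ≤ PN ≤ 0.890

p₁ = P(outcome | exposed) = 1588/2292 = 0.69284
p₀ = P(outcome | unexposed) = 1703/4446 = 0.38304
Under exogeneity alone the bounds on PN are max{0,(p₁−p₀)/p₁} ≤ PN ≤ min{1,(1−p₀)/p₁}.
  lower = (p₁ − p₀)/p₁ = 0.3098 / 0.69284 ≈ 0.4471
  upper = min{1, (1 − p₀)/p₁} = 0.61696 / 0.69284 ≈ 0.8905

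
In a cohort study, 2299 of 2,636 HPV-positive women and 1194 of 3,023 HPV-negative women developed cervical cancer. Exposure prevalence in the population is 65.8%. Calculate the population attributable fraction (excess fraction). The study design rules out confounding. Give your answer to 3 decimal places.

p₁ = P(outcome | exposed) = 2299/2636 = 0.87215
p₀ = P(outcome | unexposed) = 1194/3023 = 0.39497
Overall risk P(Y=1) = π·p₁ + (1−π)·p₀ = 0.658×0.87215 + 0.342×0.39497 = 0.70896.
Under exogeneity, PAF = [P(Y=1) − p₀] / P(Y=1).
PAF = (0.70896 − 0.39497) / 0.70896 ≈ 0.4429

PAF ≈ 0.443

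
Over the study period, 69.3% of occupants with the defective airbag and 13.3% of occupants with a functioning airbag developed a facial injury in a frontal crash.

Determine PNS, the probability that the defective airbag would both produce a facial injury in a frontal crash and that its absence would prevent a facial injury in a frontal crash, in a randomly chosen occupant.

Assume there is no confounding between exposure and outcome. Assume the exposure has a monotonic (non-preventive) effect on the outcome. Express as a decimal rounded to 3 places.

PNS ≈ 0.560

p₁ = 0.693, p₀ = 0.133.
Under exogeneity and monotonicity, PNS = p₁ − p₀.
PNS = 0.693 − 0.133 = 0.56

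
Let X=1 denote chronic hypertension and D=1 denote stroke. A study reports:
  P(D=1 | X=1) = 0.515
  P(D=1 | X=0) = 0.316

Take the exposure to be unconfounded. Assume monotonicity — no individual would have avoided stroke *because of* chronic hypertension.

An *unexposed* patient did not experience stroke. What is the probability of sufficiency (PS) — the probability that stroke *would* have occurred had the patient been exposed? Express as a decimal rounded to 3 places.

Let p₁ = 0.515, p₀ = 0.316.
Under exogeneity and monotonicity, PS = (p₁ − p₀) / (1 − p₀).
PS = (0.515 − 0.316) / (1 − 0.316) = 0.199 / 0.684 ≈ 0.2909

PS ≈ 0.291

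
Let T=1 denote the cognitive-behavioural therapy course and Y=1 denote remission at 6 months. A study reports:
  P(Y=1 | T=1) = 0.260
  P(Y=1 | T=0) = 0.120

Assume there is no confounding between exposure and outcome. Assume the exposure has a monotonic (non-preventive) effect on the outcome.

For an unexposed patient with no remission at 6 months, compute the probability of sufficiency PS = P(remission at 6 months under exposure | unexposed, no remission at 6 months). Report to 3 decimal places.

Let p₁ = 0.26, p₀ = 0.12.
Under exogeneity and monotonicity, PS = (p₁ − p₀) / (1 − p₀).
PS = (0.26 − 0.12) / (1 − 0.12) = 0.14 / 0.88 ≈ 0.1591

PS ≈ 0.159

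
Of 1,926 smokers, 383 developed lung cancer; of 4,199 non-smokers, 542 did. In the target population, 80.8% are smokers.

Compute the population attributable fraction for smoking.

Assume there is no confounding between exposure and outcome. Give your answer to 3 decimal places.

p₁ = P(outcome | exposed) = 383/1926 = 0.19886
p₀ = P(outcome | unexposed) = 542/4199 = 0.12908
Overall risk P(Y=1) = π·p₁ + (1−π)·p₀ = 0.808×0.19886 + 0.192×0.12908 = 0.18546.
Under exogeneity, PAF = [P(Y=1) − p₀] / P(Y=1).
PAF = (0.18546 − 0.12908) / 0.18546 ≈ 0.3040

PAF ≈ 0.304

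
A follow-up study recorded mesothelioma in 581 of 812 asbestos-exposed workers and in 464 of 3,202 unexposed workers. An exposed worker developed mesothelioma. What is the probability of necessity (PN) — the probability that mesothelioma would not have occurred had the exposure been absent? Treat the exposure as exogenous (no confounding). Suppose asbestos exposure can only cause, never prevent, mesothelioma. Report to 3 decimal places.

PN ≈ 0.797

p₁ = P(outcome | exposed) = 581/812 = 0.71552
p₀ = P(outcome | unexposed) = 464/3202 = 0.14491
Under exogeneity and monotonicity, PN = (p₁ − p₀) / p₁.
PN = (0.71552 − 0.14491) / 0.71552 = 0.57061 / 0.71552 ≈ 0.7975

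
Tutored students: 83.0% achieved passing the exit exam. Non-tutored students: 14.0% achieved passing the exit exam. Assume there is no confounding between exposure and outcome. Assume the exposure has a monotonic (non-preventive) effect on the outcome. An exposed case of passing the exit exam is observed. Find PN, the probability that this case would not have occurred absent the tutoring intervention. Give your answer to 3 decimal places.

p₁ = 0.83, p₀ = 0.14.
Under exogeneity and monotonicity, PN = (p₁ − p₀) / p₁.
PN = (0.83 − 0.14) / 0.83 = 0.69 / 0.83 ≈ 0.8313

PN ≈ 0.831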